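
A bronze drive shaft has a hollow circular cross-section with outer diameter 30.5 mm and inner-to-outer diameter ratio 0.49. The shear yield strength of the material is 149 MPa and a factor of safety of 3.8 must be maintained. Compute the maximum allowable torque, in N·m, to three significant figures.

τ_allow = 149/3.8 = 39.21 MPa.
For a hollow shaft T_allow = τ_allow·πd_o³(1−k⁴)/16 with 1−k⁴ = 0.9424, so πd_o³(1−k⁴)/16 = 5250 mm³.
T_allow = 39.21×5250 = 205800 N·mm = 205.8 N·m.

T_allow = 206 N·m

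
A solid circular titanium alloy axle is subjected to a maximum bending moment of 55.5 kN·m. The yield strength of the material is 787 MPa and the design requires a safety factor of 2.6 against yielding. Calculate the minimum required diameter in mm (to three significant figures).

d = 123 mm

σ_allow = 787/2.6 = 302.7 MPa.
For a solid circular section σ = 32M/(πd³), so d³ = 32M/(π σ_allow) = 32×5.5500×10^7/(π×302.7) = 1.868×10^6 mm³.
d = 123.1 mm.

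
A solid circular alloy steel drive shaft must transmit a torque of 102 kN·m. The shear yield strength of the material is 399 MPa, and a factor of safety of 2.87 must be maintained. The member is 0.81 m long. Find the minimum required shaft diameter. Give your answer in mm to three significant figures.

d = 155 mm

Allowable shear stress τ_allow = 399/2.87 = 139.0 MPa.
For a solid shaft τ = 16T/(πd³), so d³ = 16T/(π τ_allow) = 16×1.0200×10^8/(π×139.0) = 3.737×10^6 mm³.
d = (3.737×10^6)^(1/3) = 155.2 mm.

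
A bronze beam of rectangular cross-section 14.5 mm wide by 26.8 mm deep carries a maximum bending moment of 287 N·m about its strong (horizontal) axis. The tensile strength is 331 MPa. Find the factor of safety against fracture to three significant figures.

n = 2.00

Section modulus S = bh²/6 = 14.5×26.8²/6 = 1736 mm³.
σ = M/S = 287000/1736 = 165.3 MPa.
n = 331/165.3 = 2.002.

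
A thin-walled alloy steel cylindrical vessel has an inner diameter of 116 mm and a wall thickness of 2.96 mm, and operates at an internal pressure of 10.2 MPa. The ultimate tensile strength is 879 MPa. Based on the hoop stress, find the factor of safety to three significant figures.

n = 4.40

σ_h = pD/(2t) = 10.2×116/(2×2.96) = 199.9 MPa.
n = 879/199.9 = 4.398.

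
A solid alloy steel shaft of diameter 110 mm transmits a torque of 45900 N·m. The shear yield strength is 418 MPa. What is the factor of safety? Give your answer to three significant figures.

τ = 16T/(πd³) = 16×4.5900×10^7/(π×110³) = 175.6 MPa.
n = τ_limit/τ = 418/175.6 = 2.380.

n = 2.38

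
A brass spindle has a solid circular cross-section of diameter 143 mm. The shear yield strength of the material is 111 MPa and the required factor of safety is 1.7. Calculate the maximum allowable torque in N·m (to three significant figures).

τ_allow = 111/1.7 = 65.29 MPa.
For a solid shaft T_allow = τ_allow·πd³/16; πd³/16 = π×143³/16 = 574200 mm³.
T_allow = 65.29×574200 = 3.749×10^7 N·mm = 37490 N·m.

T_allow = 37500 N·m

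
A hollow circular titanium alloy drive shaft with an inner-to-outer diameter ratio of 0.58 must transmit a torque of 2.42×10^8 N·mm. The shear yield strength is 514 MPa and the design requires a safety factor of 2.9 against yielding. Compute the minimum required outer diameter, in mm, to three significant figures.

τ_allow = 514/2.9 = 177.2 MPa.
For a hollow shaft τ = 16T/[πd_o³(1−k⁴)] with k = 0.58, so 1−k⁴ = 0.8868.
d_o³ = 16T/[π τ_allow (1−k⁴)] = 16×2.4200×10^8/(π×177.2×0.8868) = 7.841×10^6 mm³.
d_o = 198.7 mm.

d_o = 199 mm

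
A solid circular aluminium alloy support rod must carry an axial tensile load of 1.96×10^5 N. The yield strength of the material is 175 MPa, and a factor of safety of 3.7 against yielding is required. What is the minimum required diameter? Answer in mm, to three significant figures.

d = 72.6 mm

Allowable stress σ_allow = 175/3.7 = 47.30 MPa.
Required area A = F/σ_allow = 196000/47.30 = 4144 mm².
A = πd²/4 → d = √(4A/π) = 72.64 mm.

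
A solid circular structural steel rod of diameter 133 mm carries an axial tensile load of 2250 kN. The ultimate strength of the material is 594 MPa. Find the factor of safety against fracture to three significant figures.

n = 3.67

A = πd²/4 = 13890 mm².
σ = F/A = 2250000/13890 = 162.0 MPa.
n = 594/162.0 = 3.668.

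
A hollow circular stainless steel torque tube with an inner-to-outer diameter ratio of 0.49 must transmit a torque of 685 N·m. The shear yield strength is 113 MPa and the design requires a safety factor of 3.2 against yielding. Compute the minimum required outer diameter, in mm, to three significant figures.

d_o = 47.2 mm

τ_allow = 113/3.2 = 35.31 MPa.
For a hollow shaft τ = 16T/[πd_o³(1−k⁴)] with k = 0.49, so 1−k⁴ = 0.9424.
d_o³ = 16T/[π τ_allow (1−k⁴)] = 16×685000/(π×35.31×0.9424) = 104800 mm³.
d_o = 47.15 mm.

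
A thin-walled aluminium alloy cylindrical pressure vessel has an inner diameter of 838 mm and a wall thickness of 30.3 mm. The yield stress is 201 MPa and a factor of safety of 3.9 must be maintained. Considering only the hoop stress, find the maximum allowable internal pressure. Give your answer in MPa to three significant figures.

σ_allow = 201/3.9 = 51.54 MPa.
σ_h = pD/(2t) → p_allow = 2σ_allow t/D = 2×51.54×30.3/838 = 3.727 MPa.

p_allow = 3.73 MPa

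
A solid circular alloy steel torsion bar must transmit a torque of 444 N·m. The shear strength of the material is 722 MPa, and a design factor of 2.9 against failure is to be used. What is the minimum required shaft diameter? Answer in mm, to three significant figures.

Allowable shear stress τ_allow = 722/2.9 = 249.0 MPa.
For a solid shaft τ = 16T/(πd³), so d³ = 16T/(π τ_allow) = 16×444000/(π×249.0) = 9083 mm³.
d = (9083)^(1/3) = 20.86 mm.

d = 20.9 mm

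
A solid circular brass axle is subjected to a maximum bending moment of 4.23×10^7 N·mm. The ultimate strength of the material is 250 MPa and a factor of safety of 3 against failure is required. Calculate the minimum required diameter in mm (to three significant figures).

σ_allow = 250/3 = 83.33 MPa.
For a solid circular section σ = 32M/(πd³), so d³ = 32M/(π σ_allow) = 32×4.2300×10^7/(π×83.33) = 5.170×10^6 mm³.
d = 172.9 mm.

d = 173 mm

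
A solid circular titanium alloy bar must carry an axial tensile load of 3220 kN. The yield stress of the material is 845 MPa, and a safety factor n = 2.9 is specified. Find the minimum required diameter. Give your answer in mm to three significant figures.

Allowable stress σ_allow = 845/2.9 = 291.4 MPa.
Required area A = F/σ_allow = 3220000/291.4 = 11050 mm².
A = πd²/4 → d = √(4A/π) = 118.6 mm.

d = 119 mm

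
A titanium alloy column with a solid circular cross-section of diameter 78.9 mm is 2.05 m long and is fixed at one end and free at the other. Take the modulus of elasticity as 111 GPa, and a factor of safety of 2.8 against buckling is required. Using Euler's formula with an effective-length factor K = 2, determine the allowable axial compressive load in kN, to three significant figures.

I = πd⁴/64 = π×78.9⁴/64 = 1.902×10^6 mm⁴.
Effective length L_e = KL = 2×2.05 m = 4100 mm.
Euler critical load P_cr = π²EI/L_e² = π²×111000×1.902×10^6/4100² = 124000 N.
P_allow = P_cr/n = 124000/2.8 = 44280 N.

P_allow = 44.3 kN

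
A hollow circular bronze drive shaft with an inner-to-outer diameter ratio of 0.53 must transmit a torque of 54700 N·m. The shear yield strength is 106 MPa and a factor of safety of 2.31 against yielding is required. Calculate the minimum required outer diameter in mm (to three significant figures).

d_o = 187 mm

τ_allow = 106/2.31 = 45.89 MPa.
For a hollow shaft τ = 16T/[πd_o³(1−k⁴)] with k = 0.53, so 1−k⁴ = 0.9211.
d_o³ = 16T/[π τ_allow (1−k⁴)] = 16×5.4700×10^7/(π×45.89×0.9211) = 6.591×10^6 mm³.
d_o = 187.5 mm.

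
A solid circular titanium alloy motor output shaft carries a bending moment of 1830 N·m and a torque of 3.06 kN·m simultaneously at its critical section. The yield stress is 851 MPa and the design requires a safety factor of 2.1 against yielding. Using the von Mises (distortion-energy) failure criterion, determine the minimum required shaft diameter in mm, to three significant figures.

d = 43.3 mm

σ_allow = σ_y/n = 851/2.1 = 405.2 MPa.
For a solid shaft σ_b = 32M/(πd³) and τ = 16T/(πd³), so the von Mises stress is σ' = (16/πd³)·√(4M²+3T²).
√(4M²+3T²) = √(4×(1.830×10^6)² + 3×(3.060×10^6)²) = 6.441×10^6 N·mm.
d³ = 16×6.441×10^6/(π×405.2) = 80950 mm³.
d = 43.26 mm.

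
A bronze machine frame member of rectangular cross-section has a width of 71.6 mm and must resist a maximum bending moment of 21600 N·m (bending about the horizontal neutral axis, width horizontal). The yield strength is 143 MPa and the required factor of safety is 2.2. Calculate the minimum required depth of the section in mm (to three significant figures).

h = 167 mm

σ_allow = 143/2.2 = 65.00 MPa.
For a rectangular section σ = 6M/(bh²), so h² = 6M/(b σ_allow) = 6×2.1600×10^7/(71.6×65.00) = 27850 mm².
h = 166.9 mm.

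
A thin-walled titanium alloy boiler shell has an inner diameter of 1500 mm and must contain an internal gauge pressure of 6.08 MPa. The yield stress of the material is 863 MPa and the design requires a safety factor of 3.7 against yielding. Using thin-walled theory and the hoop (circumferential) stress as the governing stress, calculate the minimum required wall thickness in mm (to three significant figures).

σ_allow = 863/3.7 = 233.2 MPa.
Hoop stress σ_h = pD/(2t), so t = pD/(2σ_allow) = 6.08×1500/(2×233.2) = 19.55 mm.

t = 19.6 mm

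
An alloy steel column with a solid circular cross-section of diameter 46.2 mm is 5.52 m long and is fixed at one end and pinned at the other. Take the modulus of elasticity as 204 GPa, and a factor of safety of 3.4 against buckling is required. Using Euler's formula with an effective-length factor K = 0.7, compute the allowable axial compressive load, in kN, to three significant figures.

P_allow = 8.87 kN

I = πd⁴/64 = π×46.2⁴/64 = 223600 mm⁴.
Effective length L_e = KL = 0.7×5.52 m = 3864 mm.
Euler critical load P_cr = π²EI/L_e² = π²×204000×223600/3864² = 30160 N.
P_allow = P_cr/n = 30160/3.4 = 8870 N.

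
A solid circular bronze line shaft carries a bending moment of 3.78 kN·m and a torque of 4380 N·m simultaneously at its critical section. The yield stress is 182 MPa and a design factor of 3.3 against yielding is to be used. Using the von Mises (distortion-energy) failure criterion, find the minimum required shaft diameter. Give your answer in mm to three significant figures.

d = 99.6 mm

σ_allow = σ_y/n = 182/3.3 = 55.15 MPa.
For a solid shaft σ_b = 32M/(πd³) and τ = 16T/(πd³), so the von Mises stress is σ' = (16/πd³)·√(4M²+3T²).
√(4M²+3T²) = √(4×(3.780×10^6)² + 3×(4.380×10^6)²) = 1.071×10^7 N·mm.
d³ = 16×1.071×10^7/(π×55.15) = 989000 mm³.
d = 99.63 mm.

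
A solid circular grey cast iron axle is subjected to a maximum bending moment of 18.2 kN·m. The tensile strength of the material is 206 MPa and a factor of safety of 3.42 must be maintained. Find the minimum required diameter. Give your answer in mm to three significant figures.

σ_allow = 206/3.42 = 60.23 MPa.
For a solid circular section σ = 32M/(πd³), so d³ = 32M/(π σ_allow) = 32×1.8200×10^7/(π×60.23) = 3.078×10^6 mm³.
d = 145.5 mm.

d = 145 mm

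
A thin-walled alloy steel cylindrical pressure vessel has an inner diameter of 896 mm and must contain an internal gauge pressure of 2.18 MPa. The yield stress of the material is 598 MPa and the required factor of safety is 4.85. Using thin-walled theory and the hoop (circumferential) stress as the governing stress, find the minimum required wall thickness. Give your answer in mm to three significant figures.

t = 7.92 mm

σ_allow = 598/4.85 = 123.3 MPa.
Hoop stress σ_h = pD/(2t), so t = pD/(2σ_allow) = 2.18×896/(2×123.3) = 7.921 mm.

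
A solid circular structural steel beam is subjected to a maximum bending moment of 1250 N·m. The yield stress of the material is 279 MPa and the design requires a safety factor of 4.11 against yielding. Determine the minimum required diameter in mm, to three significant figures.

d = 57.2 mm

σ_allow = 279/4.11 = 67.88 MPa.
For a solid circular section σ = 32M/(πd³), so d³ = 32M/(π σ_allow) = 32×1250000/(π×67.88) = 187600 mm³.
d = 57.24 mm.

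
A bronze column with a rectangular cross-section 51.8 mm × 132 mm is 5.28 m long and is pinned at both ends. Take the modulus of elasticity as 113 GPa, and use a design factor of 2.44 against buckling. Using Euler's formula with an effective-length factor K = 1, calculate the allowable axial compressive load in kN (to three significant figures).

Buckling occurs about the weak axis: I_min = h·b³/12 = 132×51.8³/12 = 1.529×10^6 mm⁴ (b = 51.8 mm is the smaller dimension).
Effective length L_e = KL = 1×5.28 m = 5280 mm.
Euler critical load P_cr = π²EI/L_e² = π²×113000×1.529×10^6/5280² = 61160 N.
P_allow = P_cr/n = 61160/2.44 = 25070 N.

P_allow = 25.1 kN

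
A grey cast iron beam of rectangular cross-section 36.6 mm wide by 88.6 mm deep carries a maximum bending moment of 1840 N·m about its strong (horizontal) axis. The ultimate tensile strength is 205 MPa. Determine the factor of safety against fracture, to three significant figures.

Section modulus S = bh²/6 = 36.6×88.6²/6 = 47880 mm³.
σ = M/S = 1840000/47880 = 38.43 MPa.
n = 205/38.43 = 5.335.

n = 5.33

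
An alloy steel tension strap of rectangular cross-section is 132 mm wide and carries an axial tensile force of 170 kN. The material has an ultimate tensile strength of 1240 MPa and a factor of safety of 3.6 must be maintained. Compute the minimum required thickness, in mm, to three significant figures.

t = 3.74 mm

σ_allow = 1240/3.6 = 344.4 MPa.
Required area A = F/σ_allow = 170000/344.4 = 493.5 mm².
t = A/w = 493.5/132 = 3.739 mm.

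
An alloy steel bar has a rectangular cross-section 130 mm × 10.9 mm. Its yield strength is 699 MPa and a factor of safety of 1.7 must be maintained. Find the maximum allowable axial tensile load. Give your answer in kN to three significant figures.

σ_allow = 699/1.7 = 411.2 MPa.
A = 130×10.9 = 1417 mm².
F_allow = σ_allow × A = 411.2×1417 = 582600 N.

F_allow = 583 kN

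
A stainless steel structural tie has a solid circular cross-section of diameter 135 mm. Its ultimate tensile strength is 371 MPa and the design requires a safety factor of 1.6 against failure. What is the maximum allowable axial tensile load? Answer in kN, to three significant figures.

F_allow = 3320 kN

σ_allow = 371/1.6 = 231.9 MPa.
A = πd²/4 = π×135²/4 = 14310 mm².
F_allow = σ_allow × A = 231.9×14310 = 3.319×10^6 N.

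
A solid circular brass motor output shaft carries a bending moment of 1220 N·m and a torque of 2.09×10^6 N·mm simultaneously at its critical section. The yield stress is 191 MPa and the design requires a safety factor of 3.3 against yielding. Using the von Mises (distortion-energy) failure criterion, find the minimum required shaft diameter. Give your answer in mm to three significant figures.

σ_allow = σ_y/n = 191/3.3 = 57.88 MPa.
For a solid shaft σ_b = 32M/(πd³) and τ = 16T/(πd³), so the von Mises stress is σ' = (16/πd³)·√(4M²+3T²).
√(4M²+3T²) = √(4×(1.220×10^6)² + 3×(2.090×10^6)²) = 4.366×10^6 N·mm.
d³ = 16×4.366×10^6/(π×57.88) = 384100 mm³.
d = 72.69 mm.

d = 72.7 mm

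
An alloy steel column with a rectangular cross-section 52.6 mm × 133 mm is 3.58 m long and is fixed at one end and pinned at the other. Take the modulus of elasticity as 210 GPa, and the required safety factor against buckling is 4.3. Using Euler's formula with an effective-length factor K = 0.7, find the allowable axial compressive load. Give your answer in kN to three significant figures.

Buckling occurs about the weak axis: I_min = h·b³/12 = 133×52.6³/12 = 1.613×10^6 mm⁴ (b = 52.6 mm is the smaller dimension).
Effective length L_e = KL = 0.7×3.58 m = 2506 mm.
Euler critical load P_cr = π²EI/L_e² = π²×210000×1.613×10^6/2506² = 532300 N.
P_allow = P_cr/n = 532300/4.3 = 123800 N.

P_allow = 124 kN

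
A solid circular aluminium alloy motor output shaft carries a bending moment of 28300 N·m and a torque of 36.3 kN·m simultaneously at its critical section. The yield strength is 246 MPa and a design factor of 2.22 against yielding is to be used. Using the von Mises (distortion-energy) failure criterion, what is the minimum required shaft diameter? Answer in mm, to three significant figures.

d = 157 mm

σ_allow = σ_y/n = 246/2.22 = 110.8 MPa.
For a solid shaft σ_b = 32M/(πd³) and τ = 16T/(πd³), so the von Mises stress is σ' = (16/πd³)·√(4M²+3T²).
√(4M²+3T²) = √(4×(2.830×10^7)² + 3×(3.630×10^7)²) = 8.460×10^7 N·mm.
d³ = 16×8.460×10^7/(π×110.8) = 3.888×10^6 mm³.
d = 157.2 mm.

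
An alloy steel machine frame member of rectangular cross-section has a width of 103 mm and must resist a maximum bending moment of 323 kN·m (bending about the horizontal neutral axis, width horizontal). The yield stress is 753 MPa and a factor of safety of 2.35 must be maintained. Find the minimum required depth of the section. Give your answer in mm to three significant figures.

σ_allow = 753/2.35 = 320.4 MPa.
For a rectangular section σ = 6M/(bh²), so h² = 6M/(b σ_allow) = 6×3.2300×10^8/(103×320.4) = 58720 mm².
h = 242.3 mm.

h = 242 mm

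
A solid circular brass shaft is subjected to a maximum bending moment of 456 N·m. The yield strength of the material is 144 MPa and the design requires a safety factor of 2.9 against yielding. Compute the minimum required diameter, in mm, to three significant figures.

σ_allow = 144/2.9 = 49.66 MPa.
For a solid circular section σ = 32M/(πd³), so d³ = 32M/(π σ_allow) = 32×456000/(π×49.66) = 93540 mm³.
d = 45.39 mm.

d = 45.4 mm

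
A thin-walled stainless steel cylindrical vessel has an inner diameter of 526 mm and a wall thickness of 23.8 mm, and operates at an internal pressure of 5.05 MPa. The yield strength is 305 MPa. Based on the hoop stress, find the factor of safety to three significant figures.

σ_h = pD/(2t) = 5.05×526/(2×23.8) = 55.80 MPa.
n = 305/55.80 = 5.465.

n = 5.47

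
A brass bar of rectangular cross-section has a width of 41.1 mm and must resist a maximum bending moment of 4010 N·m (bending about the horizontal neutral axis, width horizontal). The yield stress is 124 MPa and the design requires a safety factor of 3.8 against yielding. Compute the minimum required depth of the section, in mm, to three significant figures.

σ_allow = 124/3.8 = 32.63 MPa.
For a rectangular section σ = 6M/(bh²), so h² = 6M/(b σ_allow) = 6×4010000/(41.1×32.63) = 17940 mm².
h = 133.9 mm.

h = 134 mm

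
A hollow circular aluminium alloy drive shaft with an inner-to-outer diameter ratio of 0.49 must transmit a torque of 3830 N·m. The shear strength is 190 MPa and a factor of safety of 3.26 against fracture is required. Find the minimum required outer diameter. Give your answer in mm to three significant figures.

τ_allow = 190/3.26 = 58.28 MPa.
For a hollow shaft τ = 16T/[πd_o³(1−k⁴)] with k = 0.49, so 1−k⁴ = 0.9424.
d_o³ = 16T/[π τ_allow (1−k⁴)] = 16×3830000/(π×58.28×0.9424) = 355200 mm³.
d_o = 70.82 mm.

d_o = 70.8 mm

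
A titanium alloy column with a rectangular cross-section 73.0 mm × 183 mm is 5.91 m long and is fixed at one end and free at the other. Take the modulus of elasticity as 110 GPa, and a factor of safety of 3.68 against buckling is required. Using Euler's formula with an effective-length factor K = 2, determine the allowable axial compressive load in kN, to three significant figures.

Buckling occurs about the weak axis: I_min = h·b³/12 = 183×73.0³/12 = 5.933×10^6 mm⁴ (b = 73.0 mm is the smaller dimension).
Effective length L_e = KL = 2×5.91 m = 11820 mm.
Euler critical load P_cr = π²EI/L_e² = π²×110000×5.933×10^6/11820² = 46100 N.
P_allow = P_cr/n = 46100/3.68 = 12530 N.

P_allow = 12.5 kN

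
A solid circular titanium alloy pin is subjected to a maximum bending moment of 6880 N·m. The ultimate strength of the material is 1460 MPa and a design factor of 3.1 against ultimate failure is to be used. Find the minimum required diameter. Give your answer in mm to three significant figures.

d = 53.0 mm

σ_allow = 1460/3.1 = 471.0 MPa.
For a solid circular section σ = 32M/(πd³), so d³ = 32M/(π σ_allow) = 32×6880000/(π×471.0) = 148800 mm³.
d = 52.99 mm.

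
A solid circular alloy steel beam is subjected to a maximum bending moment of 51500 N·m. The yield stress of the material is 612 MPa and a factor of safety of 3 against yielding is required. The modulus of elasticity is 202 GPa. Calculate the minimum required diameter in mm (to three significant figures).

σ_allow = 612/3 = 204.0 MPa.
For a solid circular section σ = 32M/(πd³), so d³ = 32M/(π σ_allow) = 32×5.1500×10^7/(π×204.0) = 2.571×10^6 mm³.
d = 137.0 mm.

d = 137 mm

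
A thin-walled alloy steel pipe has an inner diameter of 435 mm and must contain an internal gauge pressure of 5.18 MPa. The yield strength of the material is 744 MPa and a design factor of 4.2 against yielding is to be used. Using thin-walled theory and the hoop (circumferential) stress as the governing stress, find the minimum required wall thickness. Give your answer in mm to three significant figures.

t = 6.36 mm

σ_allow = 744/4.2 = 177.1 MPa.
Hoop stress σ_h = pD/(2t), so t = pD/(2σ_allow) = 5.18×435/(2×177.1) = 6.360 mm.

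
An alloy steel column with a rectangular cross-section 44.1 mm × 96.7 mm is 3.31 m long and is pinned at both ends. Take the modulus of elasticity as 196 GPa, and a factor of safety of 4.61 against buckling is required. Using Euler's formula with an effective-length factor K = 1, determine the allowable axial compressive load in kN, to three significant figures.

P_allow = 26.5 kN

Buckling occurs about the weak axis: I_min = h·b³/12 = 96.7×44.1³/12 = 691100 mm⁴ (b = 44.1 mm is the smaller dimension).
Effective length L_e = KL = 1×3.31 m = 3310 mm.
Euler critical load P_cr = π²EI/L_e² = π²×196000×691100/3310² = 122000 N.
P_allow = P_cr/n = 122000/4.61 = 26470 N.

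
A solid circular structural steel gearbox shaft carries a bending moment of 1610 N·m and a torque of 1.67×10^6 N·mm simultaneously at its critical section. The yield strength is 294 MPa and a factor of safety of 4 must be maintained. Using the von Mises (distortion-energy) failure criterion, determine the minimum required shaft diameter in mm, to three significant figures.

σ_allow = σ_y/n = 294/4 = 73.50 MPa.
For a solid shaft σ_b = 32M/(πd³) and τ = 16T/(πd³), so the von Mises stress is σ' = (16/πd³)·√(4M²+3T²).
√(4M²+3T²) = √(4×(1.610×10^6)² + 3×(1.670×10^6)²) = 4.328×10^6 N·mm.
d³ = 16×4.328×10^6/(π×73.50) = 299900 mm³.
d = 66.94 mm.

d = 66.9 mm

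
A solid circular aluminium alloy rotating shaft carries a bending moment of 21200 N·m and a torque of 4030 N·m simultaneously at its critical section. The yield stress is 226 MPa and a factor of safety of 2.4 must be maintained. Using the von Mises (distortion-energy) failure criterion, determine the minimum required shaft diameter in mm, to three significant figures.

d = 132 mm

σ_allow = σ_y/n = 226/2.4 = 94.17 MPa.
For a solid shaft σ_b = 32M/(πd³) and τ = 16T/(πd³), so the von Mises stress is σ' = (16/πd³)·√(4M²+3T²).
√(4M²+3T²) = √(4×(2.120×10^7)² + 3×(4.030×10^6)²) = 4.297×10^7 N·mm.
d³ = 16×4.297×10^7/(π×94.17) = 2.324×10^6 mm³.
d = 132.5 mm.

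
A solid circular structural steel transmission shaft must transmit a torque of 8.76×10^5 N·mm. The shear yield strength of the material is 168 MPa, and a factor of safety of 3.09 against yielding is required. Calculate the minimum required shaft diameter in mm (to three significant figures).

d = 43.5 mm

Allowable shear stress τ_allow = 168/3.09 = 54.37 MPa.
For a solid shaft τ = 16T/(πd³), so d³ = 16T/(π τ_allow) = 16×876000/(π×54.37) = 82060 mm³.
d = (82060)^(1/3) = 43.46 mm.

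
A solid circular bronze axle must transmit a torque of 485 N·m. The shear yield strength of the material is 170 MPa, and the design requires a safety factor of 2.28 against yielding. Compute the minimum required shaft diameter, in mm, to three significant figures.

Allowable shear stress τ_allow = 170/2.28 = 74.56 MPa.
For a solid shaft τ = 16T/(πd³), so d³ = 16T/(π τ_allow) = 16×485000/(π×74.56) = 33130 mm³.
d = (33130)^(1/3) = 32.12 mm.

d = 32.1 mm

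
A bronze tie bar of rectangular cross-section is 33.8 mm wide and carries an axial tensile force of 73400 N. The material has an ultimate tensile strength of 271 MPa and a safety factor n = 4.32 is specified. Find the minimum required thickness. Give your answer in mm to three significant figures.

t = 34.6 mm

σ_allow = 271/4.32 = 62.73 MPa.
Required area A = F/σ_allow = 73400/62.73 = 1170 mm².
t = A/w = 1170/33.8 = 34.62 mm.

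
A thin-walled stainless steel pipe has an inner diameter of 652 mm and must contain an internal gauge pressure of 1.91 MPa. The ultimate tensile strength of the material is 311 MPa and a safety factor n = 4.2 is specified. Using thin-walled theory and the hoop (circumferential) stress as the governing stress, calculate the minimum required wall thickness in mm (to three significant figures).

t = 8.41 mm

σ_allow = 311/4.2 = 74.05 MPa.
Hoop stress σ_h = pD/(2t), so t = pD/(2σ_allow) = 1.91×652/(2×74.05) = 8.409 mm.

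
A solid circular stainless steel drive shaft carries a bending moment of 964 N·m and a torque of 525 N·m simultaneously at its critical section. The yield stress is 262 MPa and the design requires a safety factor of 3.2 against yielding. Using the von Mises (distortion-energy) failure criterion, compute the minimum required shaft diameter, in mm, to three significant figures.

σ_allow = σ_y/n = 262/3.2 = 81.88 MPa.
For a solid shaft σ_b = 32M/(πd³) and τ = 16T/(πd³), so the von Mises stress is σ' = (16/πd³)·√(4M²+3T²).
√(4M²+3T²) = √(4×(964000)² + 3×(525000)²) = 2.132×10^6 N·mm.
d³ = 16×2.132×10^6/(π×81.88) = 132600 mm³.
d = 50.99 mm.

d = 51.0 mm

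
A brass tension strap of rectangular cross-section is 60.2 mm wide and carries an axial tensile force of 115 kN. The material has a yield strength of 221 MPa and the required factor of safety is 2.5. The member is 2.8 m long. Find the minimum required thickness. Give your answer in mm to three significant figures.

σ_allow = 221/2.5 = 88.40 MPa.
Required area A = F/σ_allow = 115000/88.40 = 1301 mm².
t = A/w = 1301/60.2 = 21.61 mm.

t = 21.6 mm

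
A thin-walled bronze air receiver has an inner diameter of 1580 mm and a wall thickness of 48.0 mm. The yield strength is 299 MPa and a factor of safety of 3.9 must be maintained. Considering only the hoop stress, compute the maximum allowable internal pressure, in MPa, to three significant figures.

p_allow = 4.66 MPa

σ_allow = 299/3.9 = 76.67 MPa.
σ_h = pD/(2t) → p_allow = 2σ_allow t/D = 2×76.67×48.0/1580 = 4.658 MPa.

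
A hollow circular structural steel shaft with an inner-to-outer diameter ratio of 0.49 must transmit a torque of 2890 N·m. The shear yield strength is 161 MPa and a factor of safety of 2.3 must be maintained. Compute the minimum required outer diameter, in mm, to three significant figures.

τ_allow = 161/2.3 = 70.00 MPa.
For a hollow shaft τ = 16T/[πd_o³(1−k⁴)] with k = 0.49, so 1−k⁴ = 0.9424.
d_o³ = 16T/[π τ_allow (1−k⁴)] = 16×2890000/(π×70.00×0.9424) = 223100 mm³.
d_o = 60.65 mm.

d_o = 60.7 mm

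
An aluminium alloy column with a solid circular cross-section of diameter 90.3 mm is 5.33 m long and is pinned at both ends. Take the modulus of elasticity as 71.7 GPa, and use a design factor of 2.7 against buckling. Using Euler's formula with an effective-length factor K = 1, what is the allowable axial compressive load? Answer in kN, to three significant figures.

P_allow = 30.1 kN

I = πd⁴/64 = π×90.3⁴/64 = 3.264×10^6 mm⁴.
Effective length L_e = KL = 1×5.33 m = 5330 mm.
Euler critical load P_cr = π²EI/L_e² = π²×71700×3.264×10^6/5330² = 81300 N.
P_allow = P_cr/n = 81300/2.7 = 30110 N.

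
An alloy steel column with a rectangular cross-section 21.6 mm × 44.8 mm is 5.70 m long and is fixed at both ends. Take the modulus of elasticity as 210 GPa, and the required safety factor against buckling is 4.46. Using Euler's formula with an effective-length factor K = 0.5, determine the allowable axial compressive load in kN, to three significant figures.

P_allow = 2.15 kN

Buckling occurs about the weak axis: I_min = h·b³/12 = 44.8×21.6³/12 = 37620 mm⁴ (b = 21.6 mm is the smaller dimension).
Effective length L_e = KL = 0.5×5.70 m = 2850 mm.
Euler critical load P_cr = π²EI/L_e² = π²×210000×37620/2850² = 9600 N.
P_allow = P_cr/n = 9600/4.46 = 2153 N.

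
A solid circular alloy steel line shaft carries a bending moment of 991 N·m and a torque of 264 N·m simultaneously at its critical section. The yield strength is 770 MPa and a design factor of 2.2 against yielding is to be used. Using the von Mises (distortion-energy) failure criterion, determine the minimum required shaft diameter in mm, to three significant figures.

σ_allow = σ_y/n = 770/2.2 = 350.0 MPa.
For a solid shaft σ_b = 32M/(πd³) and τ = 16T/(πd³), so the von Mises stress is σ' = (16/πd³)·√(4M²+3T²).
√(4M²+3T²) = √(4×(991000)² + 3×(264000)²) = 2.034×10^6 N·mm.
d³ = 16×2.034×10^6/(π×350.0) = 29600 mm³.
d = 30.93 mm.

d = 30.9 mm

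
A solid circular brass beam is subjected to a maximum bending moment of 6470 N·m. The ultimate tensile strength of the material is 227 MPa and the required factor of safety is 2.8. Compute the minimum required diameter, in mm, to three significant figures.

σ_allow = 227/2.8 = 81.07 MPa.
For a solid circular section σ = 32M/(πd³), so d³ = 32M/(π σ_allow) = 32×6470000/(π×81.07) = 812900 mm³.
d = 93.33 mm.

d = 93.3 mm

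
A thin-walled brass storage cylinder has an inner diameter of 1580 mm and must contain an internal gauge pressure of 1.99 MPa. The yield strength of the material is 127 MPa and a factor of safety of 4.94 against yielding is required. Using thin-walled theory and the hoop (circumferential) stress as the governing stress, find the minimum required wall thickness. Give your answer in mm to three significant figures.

t = 61.2 mm

σ_allow = 127/4.94 = 25.71 MPa.
Hoop stress σ_h = pD/(2t), so t = pD/(2σ_allow) = 1.99×1580/(2×25.71) = 61.15 mm.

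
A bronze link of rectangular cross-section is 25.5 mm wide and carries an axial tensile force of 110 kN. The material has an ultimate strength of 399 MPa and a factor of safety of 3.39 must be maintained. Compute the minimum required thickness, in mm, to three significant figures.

t = 36.7 mm

σ_allow = 399/3.39 = 117.7 MPa.
Required area A = F/σ_allow = 110000/117.7 = 934.6 mm².
t = A/w = 934.6/25.5 = 36.65 mm.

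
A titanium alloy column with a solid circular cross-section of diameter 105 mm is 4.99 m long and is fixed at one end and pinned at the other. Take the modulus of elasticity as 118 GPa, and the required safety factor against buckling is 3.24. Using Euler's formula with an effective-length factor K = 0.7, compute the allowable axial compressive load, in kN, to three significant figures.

I = πd⁴/64 = π×105⁴/64 = 5.967×10^6 mm⁴.
Effective length L_e = KL = 0.7×4.99 m = 3493 mm.
Euler critical load P_cr = π²EI/L_e² = π²×118000×5.967×10^6/3493² = 569500 N.
P_allow = P_cr/n = 569500/3.24 = 175800 N.

P_allow = 176 kN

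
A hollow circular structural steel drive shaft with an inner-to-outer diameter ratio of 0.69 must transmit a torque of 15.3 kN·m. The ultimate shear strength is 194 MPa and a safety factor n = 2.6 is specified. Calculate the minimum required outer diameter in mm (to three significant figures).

d_o = 111 mm

τ_allow = 194/2.6 = 74.62 MPa.
For a hollow shaft τ = 16T/[πd_o³(1−k⁴)] with k = 0.69, so 1−k⁴ = 0.7733.
d_o³ = 16T/[π τ_allow (1−k⁴)] = 16×1.5300×10^7/(π×74.62×0.7733) = 1.350×10^6 mm³.
d_o = 110.5 mm.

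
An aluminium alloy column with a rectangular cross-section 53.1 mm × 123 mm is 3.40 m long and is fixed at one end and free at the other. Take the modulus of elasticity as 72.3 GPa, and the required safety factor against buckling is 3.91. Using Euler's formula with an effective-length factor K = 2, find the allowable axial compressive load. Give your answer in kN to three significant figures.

Buckling occurs about the weak axis: I_min = h·b³/12 = 123×53.1³/12 = 1.535×10^6 mm⁴ (b = 53.1 mm is the smaller dimension).
Effective length L_e = KL = 2×3.40 m = 6800 mm.
Euler critical load P_cr = π²EI/L_e² = π²×72300×1.535×10^6/6800² = 23680 N.
P_allow = P_cr/n = 23680/3.91 = 6057 N.

P_allow = 6.06 kN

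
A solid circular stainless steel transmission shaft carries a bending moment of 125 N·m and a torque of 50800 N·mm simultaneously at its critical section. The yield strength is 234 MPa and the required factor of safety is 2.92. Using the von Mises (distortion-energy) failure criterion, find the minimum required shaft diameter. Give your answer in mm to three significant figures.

d = 25.6 mm

σ_allow = σ_y/n = 234/2.92 = 80.14 MPa.
For a solid shaft σ_b = 32M/(πd³) and τ = 16T/(πd³), so the von Mises stress is σ' = (16/πd³)·√(4M²+3T²).
√(4M²+3T²) = √(4×(125000)² + 3×(50800)²) = 265000 N·mm.
d³ = 16×265000/(π×80.14) = 16840 mm³.
d = 25.63 mm.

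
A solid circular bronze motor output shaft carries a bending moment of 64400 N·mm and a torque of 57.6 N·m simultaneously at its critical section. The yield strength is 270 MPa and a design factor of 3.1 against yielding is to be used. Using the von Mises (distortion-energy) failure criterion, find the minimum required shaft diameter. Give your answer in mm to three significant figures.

d = 21.2 mm

σ_allow = σ_y/n = 270/3.1 = 87.10 MPa.
For a solid shaft σ_b = 32M/(πd³) and τ = 16T/(πd³), so the von Mises stress is σ' = (16/πd³)·√(4M²+3T²).
√(4M²+3T²) = √(4×(64400)² + 3×(57600)²) = 162900 N·mm.
d³ = 16×162900/(π×87.10) = 9527 mm³.
d = 21.20 mm.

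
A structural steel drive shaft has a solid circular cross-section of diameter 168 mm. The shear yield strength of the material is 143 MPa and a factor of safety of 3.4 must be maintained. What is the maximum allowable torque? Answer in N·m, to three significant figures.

τ_allow = 143/3.4 = 42.06 MPa.
For a solid shaft T_allow = τ_allow·πd³/16; πd³/16 = π×168³/16 = 931000 mm³.
T_allow = 42.06×931000 = 3.916×10^7 N·mm = 39160 N·m.

T_allow = 39200 N·m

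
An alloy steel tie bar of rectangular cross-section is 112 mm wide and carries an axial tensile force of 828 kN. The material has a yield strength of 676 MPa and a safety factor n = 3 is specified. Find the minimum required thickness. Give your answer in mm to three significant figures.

t = 32.8 mm

σ_allow = 676/3 = 225.3 MPa.
Required area A = F/σ_allow = 828000/225.3 = 3675 mm².
t = A/w = 3675/112 = 32.81 mm.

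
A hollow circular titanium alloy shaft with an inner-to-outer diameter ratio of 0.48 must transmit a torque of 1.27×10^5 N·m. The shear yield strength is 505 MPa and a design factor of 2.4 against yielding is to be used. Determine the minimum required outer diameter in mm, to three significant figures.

d_o = 148 mm

τ_allow = 505/2.4 = 210.4 MPa.
For a hollow shaft τ = 16T/[πd_o³(1−k⁴)] with k = 0.48, so 1−k⁴ = 0.9469.
d_o³ = 16T/[π τ_allow (1−k⁴)] = 16×1.2700×10^8/(π×210.4×0.9469) = 3.246×10^6 mm³.
d_o = 148.1 mm.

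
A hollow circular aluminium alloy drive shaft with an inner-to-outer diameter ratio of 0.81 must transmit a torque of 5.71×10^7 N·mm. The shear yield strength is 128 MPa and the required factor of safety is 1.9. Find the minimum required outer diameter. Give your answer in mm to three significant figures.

d_o = 196 mm

τ_allow = 128/1.9 = 67.37 MPa.
For a hollow shaft τ = 16T/[πd_o³(1−k⁴)] with k = 0.81, so 1−k⁴ = 0.5695.
d_o³ = 16T/[π τ_allow (1−k⁴)] = 16×5.7100×10^7/(π×67.37×0.5695) = 7.579×10^6 mm³.
d_o = 196.4 mm.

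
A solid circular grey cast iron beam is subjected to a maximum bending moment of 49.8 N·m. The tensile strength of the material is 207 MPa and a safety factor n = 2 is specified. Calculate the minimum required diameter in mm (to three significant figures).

σ_allow = 207/2 = 103.5 MPa.
For a solid circular section σ = 32M/(πd³), so d³ = 32M/(π σ_allow) = 32×49800/(π×103.5) = 4901 mm³.
d = 16.99 mm.

d = 17.0 mm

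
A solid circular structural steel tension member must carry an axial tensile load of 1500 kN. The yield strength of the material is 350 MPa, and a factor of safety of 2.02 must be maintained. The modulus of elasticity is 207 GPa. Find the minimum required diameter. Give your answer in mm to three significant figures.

Allowable stress σ_allow = 350/2.02 = 173.3 MPa.
Required area A = F/σ_allow = 1500000/173.3 = 8657 mm².
A = πd²/4 → d = √(4A/π) = 105.0 mm.

d = 105 mm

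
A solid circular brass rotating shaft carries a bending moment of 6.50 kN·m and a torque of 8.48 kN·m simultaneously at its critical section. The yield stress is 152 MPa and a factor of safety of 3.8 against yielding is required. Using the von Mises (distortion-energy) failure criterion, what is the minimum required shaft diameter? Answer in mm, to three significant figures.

σ_allow = σ_y/n = 152/3.8 = 40.00 MPa.
For a solid shaft σ_b = 32M/(πd³) and τ = 16T/(πd³), so the von Mises stress is σ' = (16/πd³)·√(4M²+3T²).
√(4M²+3T²) = √(4×(6.500×10^6)² + 3×(8.480×10^6)²) = 1.961×10^7 N·mm.
d³ = 16×1.961×10^7/(π×40.00) = 2.497×10^6 mm³.
d = 135.7 mm.

d = 136 mm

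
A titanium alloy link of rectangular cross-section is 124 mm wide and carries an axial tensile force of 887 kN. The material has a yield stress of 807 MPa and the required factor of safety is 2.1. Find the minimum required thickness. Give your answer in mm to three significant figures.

t = 18.6 mm

σ_allow = 807/2.1 = 384.3 MPa.
Required area A = F/σ_allow = 887000/384.3 = 2308 mm².
t = A/w = 2308/124 = 18.61 mm.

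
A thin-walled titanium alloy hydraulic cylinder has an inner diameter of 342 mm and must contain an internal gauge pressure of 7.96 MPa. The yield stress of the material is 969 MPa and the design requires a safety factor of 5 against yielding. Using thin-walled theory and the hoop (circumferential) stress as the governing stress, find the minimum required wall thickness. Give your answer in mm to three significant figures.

t = 7.02 mm

σ_allow = 969/5 = 193.8 MPa.
Hoop stress σ_h = pD/(2t), so t = pD/(2σ_allow) = 7.96×342/(2×193.8) = 7.024 mm.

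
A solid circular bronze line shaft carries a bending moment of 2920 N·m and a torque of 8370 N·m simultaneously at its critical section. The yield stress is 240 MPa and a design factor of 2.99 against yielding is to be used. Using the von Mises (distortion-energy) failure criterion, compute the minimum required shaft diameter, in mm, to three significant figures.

σ_allow = σ_y/n = 240/2.99 = 80.27 MPa.
For a solid shaft σ_b = 32M/(πd³) and τ = 16T/(πd³), so the von Mises stress is σ' = (16/πd³)·√(4M²+3T²).
√(4M²+3T²) = √(4×(2.920×10^6)² + 3×(8.370×10^6)²) = 1.563×10^7 N·mm.
d³ = 16×1.563×10^7/(π×80.27) = 991700 mm³.
d = 99.72 mm.

d = 99.7 mm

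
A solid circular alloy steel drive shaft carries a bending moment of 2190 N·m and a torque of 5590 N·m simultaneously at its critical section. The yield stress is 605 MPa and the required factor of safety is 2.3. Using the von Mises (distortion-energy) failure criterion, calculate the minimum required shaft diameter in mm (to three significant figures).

σ_allow = σ_y/n = 605/2.3 = 263.0 MPa.
For a solid shaft σ_b = 32M/(πd³) and τ = 16T/(πd³), so the von Mises stress is σ' = (16/πd³)·√(4M²+3T²).
√(4M²+3T²) = √(4×(2.190×10^6)² + 3×(5.590×10^6)²) = 1.063×10^7 N·mm.
d³ = 16×1.063×10^7/(π×263.0) = 205800 mm³.
d = 59.04 mm.

d = 59.0 mm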